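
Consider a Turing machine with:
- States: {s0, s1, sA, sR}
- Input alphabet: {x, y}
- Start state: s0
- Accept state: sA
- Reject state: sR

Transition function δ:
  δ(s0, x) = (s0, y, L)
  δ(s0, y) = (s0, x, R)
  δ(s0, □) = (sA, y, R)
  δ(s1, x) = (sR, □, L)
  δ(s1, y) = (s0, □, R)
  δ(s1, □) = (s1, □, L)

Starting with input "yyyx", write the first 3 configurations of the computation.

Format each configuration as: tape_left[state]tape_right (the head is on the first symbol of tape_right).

Transitions applied:
Step 1: δ(s0, y) = (s0, x, R)
Step 2: δ(s0, y) = (s0, x, R)

The first 3 configurations are:
[s0]yyyx ⊢ x[s0]yyx ⊢ xx[s0]yx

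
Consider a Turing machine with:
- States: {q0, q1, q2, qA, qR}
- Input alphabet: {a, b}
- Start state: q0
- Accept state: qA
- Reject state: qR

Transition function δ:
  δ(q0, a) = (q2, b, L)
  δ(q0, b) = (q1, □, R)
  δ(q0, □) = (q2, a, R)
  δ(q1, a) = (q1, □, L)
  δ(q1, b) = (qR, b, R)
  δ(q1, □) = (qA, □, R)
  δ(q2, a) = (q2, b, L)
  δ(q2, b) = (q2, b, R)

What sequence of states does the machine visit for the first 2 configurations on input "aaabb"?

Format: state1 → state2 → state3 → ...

Execution trace:
Initial: [q0]aaabb
Step 1: δ(q0, a) = (q2, b, L) → [q2]□baabb

No transition is defined for δ(q2, □). By convention the machine halts and rejects.

State sequence: q0 → q2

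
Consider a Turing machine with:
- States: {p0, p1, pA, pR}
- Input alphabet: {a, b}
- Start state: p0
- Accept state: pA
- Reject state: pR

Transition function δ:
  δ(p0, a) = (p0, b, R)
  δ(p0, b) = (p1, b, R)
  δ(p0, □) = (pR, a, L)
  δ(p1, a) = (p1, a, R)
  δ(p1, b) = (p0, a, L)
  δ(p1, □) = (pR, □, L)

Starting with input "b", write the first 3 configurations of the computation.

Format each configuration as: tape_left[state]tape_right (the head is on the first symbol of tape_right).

Transitions applied:
Step 1: δ(p0, b) = (p1, b, R)
Step 2: δ(p1, □) = (pR, □, L)

The first 3 configurations are:
[p0]b ⊢ b[p1]□ ⊢ [pR]b□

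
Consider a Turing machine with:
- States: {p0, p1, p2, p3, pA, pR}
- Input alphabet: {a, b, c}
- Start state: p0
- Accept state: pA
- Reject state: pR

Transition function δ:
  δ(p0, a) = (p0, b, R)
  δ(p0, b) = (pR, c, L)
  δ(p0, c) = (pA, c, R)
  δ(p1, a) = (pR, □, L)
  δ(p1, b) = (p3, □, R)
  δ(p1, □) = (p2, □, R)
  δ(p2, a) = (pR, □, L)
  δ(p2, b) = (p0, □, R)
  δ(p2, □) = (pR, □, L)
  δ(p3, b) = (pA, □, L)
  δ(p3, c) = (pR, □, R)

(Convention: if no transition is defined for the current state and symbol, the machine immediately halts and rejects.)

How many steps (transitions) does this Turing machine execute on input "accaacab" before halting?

Execution trace:
Initial: [p0]accaacab
Step 1: δ(p0, a) = (p0, b, R) → b[p0]ccaacab
Step 2: δ(p0, c) = (pA, c, R) → bc[pA]caacab

The machine reaches the accept state pA and halts.

The machine executed 2 steps before halting.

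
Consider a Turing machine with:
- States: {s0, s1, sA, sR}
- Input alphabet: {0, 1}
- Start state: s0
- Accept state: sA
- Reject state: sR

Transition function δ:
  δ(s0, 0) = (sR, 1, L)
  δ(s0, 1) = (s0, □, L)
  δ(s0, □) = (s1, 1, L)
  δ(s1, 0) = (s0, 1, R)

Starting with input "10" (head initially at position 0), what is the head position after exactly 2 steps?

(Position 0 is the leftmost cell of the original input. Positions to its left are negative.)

Execution trace (head position shown):
Step 0: [s0]10  (head at position 0)
Step 1: move left → [s0]□□0  (head at position -1)
Step 2: move left → [s1]□1□0  (head at position -2)

After 2 steps, the head is at position -2.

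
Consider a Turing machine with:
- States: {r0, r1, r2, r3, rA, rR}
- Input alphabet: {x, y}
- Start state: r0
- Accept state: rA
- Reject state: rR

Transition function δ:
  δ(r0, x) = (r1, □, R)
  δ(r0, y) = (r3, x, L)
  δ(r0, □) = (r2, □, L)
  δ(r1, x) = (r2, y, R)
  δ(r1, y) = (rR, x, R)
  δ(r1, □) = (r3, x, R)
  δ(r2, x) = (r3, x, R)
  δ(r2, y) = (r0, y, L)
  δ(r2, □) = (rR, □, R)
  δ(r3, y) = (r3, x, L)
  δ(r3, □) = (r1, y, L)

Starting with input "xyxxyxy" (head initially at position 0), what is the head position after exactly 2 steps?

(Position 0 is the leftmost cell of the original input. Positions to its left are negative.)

Execution trace (head position shown):
Step 0: [r0]xyxxyxy  (head at position 0)
Step 1: move right → □[r1]yxxyxy  (head at position 1)
Step 2: move right → □x[rR]xxyxy  (head at position 2)

After 2 steps, the head is at position 2.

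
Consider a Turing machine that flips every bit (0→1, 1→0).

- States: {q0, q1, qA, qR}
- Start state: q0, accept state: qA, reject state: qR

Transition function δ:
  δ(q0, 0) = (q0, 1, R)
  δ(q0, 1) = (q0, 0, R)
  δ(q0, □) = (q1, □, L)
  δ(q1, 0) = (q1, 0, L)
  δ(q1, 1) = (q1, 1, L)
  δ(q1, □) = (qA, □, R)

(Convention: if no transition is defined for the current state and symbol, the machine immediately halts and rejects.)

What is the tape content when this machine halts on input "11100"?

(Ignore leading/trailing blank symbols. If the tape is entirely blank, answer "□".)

Execution trace:
Initial: [q0]11100
Step 1: δ(q0, 1) = (q0, 0, R) → 0[q0]1100
Step 2: δ(q0, 1) = (q0, 0, R) → 00[q0]100
Step 3: δ(q0, 1) = (q0, 0, R) → 000[q0]00
Step 4: δ(q0, 0) = (q0, 1, R) → 0001[q0]0
Step 5: δ(q0, 0) = (q0, 1, R) → 00011[q0]□
Step 6: δ(q0, □) = (q1, □, L) → 0001[q1]1□
Step 7: δ(q1, 1) = (q1, 1, L) → 000[q1]11□
Step 8: δ(q1, 1) = (q1, 1, L) → 00[q1]011□
Step 9: δ(q1, 0) = (q1, 0, L) → 0[q1]0011□
Step 10: δ(q1, 0) = (q1, 0, L) → [q1]00011□
Step 11: δ(q1, 0) = (q1, 0, L) → [q1]□00011□
Step 12: δ(q1, □) = (qA, □, R) → □[qA]00011□

The machine reaches the accept state qA and halts.

Final tape (ignoring leading/trailing blanks): 00011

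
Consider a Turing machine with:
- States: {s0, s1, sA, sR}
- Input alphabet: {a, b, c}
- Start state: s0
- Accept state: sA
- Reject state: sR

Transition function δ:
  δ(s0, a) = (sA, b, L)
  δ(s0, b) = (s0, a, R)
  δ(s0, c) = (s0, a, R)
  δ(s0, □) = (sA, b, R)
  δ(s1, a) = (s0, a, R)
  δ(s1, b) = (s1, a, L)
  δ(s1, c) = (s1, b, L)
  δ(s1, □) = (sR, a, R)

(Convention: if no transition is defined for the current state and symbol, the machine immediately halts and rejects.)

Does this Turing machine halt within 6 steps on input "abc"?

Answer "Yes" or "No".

Execution trace:
Initial: [s0]abc
Step 1: δ(s0, a) = (sA, b, L) → [sA]□bbc

The machine reaches the accept state sA and halts.
The machine halted after 1 step (within the 6-step bound).

Answer: Yes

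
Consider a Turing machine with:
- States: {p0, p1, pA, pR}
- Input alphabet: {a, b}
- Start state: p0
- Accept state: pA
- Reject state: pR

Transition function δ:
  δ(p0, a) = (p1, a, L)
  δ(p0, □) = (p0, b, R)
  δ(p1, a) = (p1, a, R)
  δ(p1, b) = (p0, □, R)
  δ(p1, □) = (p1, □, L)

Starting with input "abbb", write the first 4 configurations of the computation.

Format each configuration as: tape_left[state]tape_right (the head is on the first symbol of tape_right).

Transitions applied:
Step 1: δ(p0, a) = (p1, a, L)
Step 2: δ(p1, □) = (p1, □, L)
Step 3: δ(p1, □) = (p1, □, L)

The first 4 configurations are:
[p0]abbb ⊢ [p1]□abbb ⊢ [p1]□□abbb ⊢ [p1]□□□abbb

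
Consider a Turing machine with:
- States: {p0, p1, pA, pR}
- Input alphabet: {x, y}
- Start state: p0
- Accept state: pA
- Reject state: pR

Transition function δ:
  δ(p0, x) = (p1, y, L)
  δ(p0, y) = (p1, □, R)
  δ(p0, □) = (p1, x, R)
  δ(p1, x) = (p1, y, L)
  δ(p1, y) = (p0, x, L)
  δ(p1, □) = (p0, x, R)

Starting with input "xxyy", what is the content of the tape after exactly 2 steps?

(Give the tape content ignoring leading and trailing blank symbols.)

Execution trace:
Initial: [p0]xxyy
Step 1: δ(p0, x) = (p1, y, L) → [p1]□yxyy
Step 2: δ(p1, □) = (p0, x, R) → x[p0]yxyy

After 2 steps, the tape (ignoring leading/trailing blanks) is: xyxyy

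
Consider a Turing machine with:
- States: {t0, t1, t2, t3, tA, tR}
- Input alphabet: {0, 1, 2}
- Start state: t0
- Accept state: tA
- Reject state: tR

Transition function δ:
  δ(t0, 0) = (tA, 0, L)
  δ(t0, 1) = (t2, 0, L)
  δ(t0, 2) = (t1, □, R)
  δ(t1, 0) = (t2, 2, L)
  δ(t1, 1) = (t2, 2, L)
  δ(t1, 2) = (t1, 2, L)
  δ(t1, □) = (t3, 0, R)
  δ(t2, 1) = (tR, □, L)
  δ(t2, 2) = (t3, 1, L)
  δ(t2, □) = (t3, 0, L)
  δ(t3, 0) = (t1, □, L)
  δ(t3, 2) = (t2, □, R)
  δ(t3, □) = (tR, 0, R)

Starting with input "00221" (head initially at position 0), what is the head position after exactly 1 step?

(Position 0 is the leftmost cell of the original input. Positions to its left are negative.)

Execution trace (head position shown):
Step 0: [t0]00221  (head at position 0)
Step 1: move left → [tA]□00221  (head at position -1)

After 1 step, the head is at position -1.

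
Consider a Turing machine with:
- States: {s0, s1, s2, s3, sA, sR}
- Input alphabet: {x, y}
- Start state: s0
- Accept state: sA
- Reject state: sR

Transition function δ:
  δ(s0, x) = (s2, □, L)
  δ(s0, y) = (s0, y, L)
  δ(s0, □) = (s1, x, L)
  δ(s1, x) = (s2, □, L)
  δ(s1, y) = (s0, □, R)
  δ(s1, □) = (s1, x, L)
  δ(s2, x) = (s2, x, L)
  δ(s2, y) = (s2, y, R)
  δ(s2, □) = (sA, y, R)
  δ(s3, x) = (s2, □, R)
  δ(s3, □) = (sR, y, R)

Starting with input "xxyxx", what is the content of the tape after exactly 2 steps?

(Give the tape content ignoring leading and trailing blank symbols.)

Execution trace:
Initial: [s0]xxyxx
Step 1: δ(s0, x) = (s2, □, L) → [s2]□□xyxx
Step 2: δ(s2, □) = (sA, y, R) → y[sA]□xyxx

The machine reaches the accept state sA and halts.

After 2 steps, the tape (ignoring leading/trailing blanks) is: y□xyxx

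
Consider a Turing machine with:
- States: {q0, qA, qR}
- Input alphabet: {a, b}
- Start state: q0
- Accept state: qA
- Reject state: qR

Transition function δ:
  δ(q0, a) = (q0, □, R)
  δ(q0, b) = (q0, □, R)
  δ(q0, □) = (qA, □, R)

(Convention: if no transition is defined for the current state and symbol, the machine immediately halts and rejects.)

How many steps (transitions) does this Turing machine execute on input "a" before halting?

Execution trace:
Initial: [q0]a
Step 1: δ(q0, a) = (q0, □, R) → □[q0]□
Step 2: δ(q0, □) = (qA, □, R) → □□[qA]□

The machine reaches the accept state qA and halts.

The machine executed 2 steps before halting.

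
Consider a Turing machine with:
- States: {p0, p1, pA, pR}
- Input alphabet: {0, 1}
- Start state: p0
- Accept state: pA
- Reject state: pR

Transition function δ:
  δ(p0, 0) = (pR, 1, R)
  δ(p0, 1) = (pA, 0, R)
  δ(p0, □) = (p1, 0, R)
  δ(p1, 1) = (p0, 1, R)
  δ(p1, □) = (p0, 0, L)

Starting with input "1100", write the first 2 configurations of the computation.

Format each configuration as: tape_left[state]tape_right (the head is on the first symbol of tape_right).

Transitions applied:
Step 1: δ(p0, 1) = (pA, 0, R)

The first 2 configurations are:
[p0]1100 ⊢ 0[pA]100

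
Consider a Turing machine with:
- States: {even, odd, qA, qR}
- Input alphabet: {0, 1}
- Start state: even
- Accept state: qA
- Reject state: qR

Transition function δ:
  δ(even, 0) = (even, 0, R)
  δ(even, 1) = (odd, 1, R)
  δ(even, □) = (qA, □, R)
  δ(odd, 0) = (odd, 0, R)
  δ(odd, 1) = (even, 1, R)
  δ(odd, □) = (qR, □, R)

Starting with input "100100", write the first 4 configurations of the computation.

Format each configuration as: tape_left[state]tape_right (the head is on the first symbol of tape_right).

Transitions applied:
Step 1: δ(even, 1) = (odd, 1, R)
Step 2: δ(odd, 0) = (odd, 0, R)
Step 3: δ(odd, 0) = (odd, 0, R)

The first 4 configurations are:
[even]100100 ⊢ 1[odd]00100 ⊢ 10[odd]0100 ⊢ 100[odd]100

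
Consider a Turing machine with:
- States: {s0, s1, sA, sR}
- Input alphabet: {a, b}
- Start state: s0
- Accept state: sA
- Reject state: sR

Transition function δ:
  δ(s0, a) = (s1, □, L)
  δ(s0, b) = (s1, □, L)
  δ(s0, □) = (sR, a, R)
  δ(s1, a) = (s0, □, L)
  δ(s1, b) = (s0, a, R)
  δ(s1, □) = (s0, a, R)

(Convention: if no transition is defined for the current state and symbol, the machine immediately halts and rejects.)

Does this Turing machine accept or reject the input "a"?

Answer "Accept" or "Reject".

Execution trace:
Initial: [s0]a
Step 1: δ(s0, a) = (s1, □, L) → [s1]□□
Step 2: δ(s1, □) = (s0, a, R) → a[s0]□
Step 3: δ(s0, □) = (sR, a, R) → aa[sR]□

The machine reaches the reject state sR and halts.

Answer: Reject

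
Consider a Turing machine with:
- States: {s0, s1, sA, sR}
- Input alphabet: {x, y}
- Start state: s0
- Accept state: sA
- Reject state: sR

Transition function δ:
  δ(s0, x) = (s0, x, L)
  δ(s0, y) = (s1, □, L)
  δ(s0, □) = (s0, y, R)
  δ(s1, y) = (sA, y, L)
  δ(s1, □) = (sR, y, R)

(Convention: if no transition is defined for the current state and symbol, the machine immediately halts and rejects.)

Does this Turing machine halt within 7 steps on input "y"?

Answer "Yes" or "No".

Execution trace:
Initial: [s0]y
Step 1: δ(s0, y) = (s1, □, L) → [s1]□□
Step 2: δ(s1, □) = (sR, y, R) → y[sR]□

The machine reaches the reject state sR and halts.
The machine halted after 2 steps (within the 7-step bound).

Answer: Yes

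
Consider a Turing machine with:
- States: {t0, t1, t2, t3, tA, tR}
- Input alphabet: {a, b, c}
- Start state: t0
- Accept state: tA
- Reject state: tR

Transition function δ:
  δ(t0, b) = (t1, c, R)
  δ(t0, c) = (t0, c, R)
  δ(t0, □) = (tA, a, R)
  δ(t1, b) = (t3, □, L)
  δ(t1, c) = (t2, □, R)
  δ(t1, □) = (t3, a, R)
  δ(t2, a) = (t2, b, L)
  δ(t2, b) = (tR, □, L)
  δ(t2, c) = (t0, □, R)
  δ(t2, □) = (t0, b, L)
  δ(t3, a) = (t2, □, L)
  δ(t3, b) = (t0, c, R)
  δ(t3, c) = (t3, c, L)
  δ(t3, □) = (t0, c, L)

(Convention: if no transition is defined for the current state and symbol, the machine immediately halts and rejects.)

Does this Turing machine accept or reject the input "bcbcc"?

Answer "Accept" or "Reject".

Execution trace:
Initial: [t0]bcbcc
Step 1: δ(t0, b) = (t1, c, R) → c[t1]cbcc
Step 2: δ(t1, c) = (t2, □, R) → c□[t2]bcc
Step 3: δ(t2, b) = (tR, □, L) → c[tR]□□cc

The machine reaches the reject state tR and halts.

Answer: Reject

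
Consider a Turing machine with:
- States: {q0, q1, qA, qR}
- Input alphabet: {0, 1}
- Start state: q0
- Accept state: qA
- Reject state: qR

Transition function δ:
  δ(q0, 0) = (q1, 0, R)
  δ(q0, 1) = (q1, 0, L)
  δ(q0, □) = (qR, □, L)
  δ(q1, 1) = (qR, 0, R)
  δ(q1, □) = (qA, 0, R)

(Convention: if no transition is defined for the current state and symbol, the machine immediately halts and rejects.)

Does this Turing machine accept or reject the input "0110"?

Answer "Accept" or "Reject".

Execution trace:
Initial: [q0]0110
Step 1: δ(q0, 0) = (q1, 0, R) → 0[q1]110
Step 2: δ(q1, 1) = (qR, 0, R) → 00[qR]10

The machine reaches the reject state qR and halts.

Answer: Reject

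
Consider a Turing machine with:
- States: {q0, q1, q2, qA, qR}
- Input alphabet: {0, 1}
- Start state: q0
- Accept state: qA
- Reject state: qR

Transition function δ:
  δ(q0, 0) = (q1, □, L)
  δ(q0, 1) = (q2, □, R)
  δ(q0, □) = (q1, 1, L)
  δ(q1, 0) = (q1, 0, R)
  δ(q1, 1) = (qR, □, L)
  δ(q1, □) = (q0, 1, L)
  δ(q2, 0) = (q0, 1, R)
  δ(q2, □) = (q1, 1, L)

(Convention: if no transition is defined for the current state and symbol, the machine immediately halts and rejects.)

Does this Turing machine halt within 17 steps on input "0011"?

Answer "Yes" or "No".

Execution trace:
Initial: [q0]0011
Step 1: δ(q0, 0) = (q1, □, L) → [q1]□□011
Step 2: δ(q1, □) = (q0, 1, L) → [q0]□1□011
Step 3: δ(q0, □) = (q1, 1, L) → [q1]□11□011
Step 4: δ(q1, □) = (q0, 1, L) → [q0]□111□011
Step 5: δ(q0, □) = (q1, 1, L) → [q1]□1111□011
Step 6: δ(q1, □) = (q0, 1, L) → [q0]□11111□011
Step 7: δ(q0, □) = (q1, 1, L) → [q1]□111111□011
Step 8: δ(q1, □) = (q0, 1, L) → [q0]□1111111□011
Step 9: δ(q0, □) = (q1, 1, L) → [q1]□11111111□011
Step 10: δ(q1, □) = (q0, 1, L) → [q0]□111111111□011
Step 11: δ(q0, □) = (q1, 1, L) → [q1]□1111111111□011
Step 12: δ(q1, □) = (q0, 1, L) → [q0]□11111111111□011
Step 13: δ(q0, □) = (q1, 1, L) → [q1]□111111111111□011
Step 14: δ(q1, □) = (q0, 1, L) → [q0]□1111111111111□011
Step 15: δ(q0, □) = (q1, 1, L) → [q1]□11111111111111□011
Step 16: δ(q1, □) = (q0, 1, L) → [q0]□111111111111111□011
Step 17: δ(q0, □) = (q1, 1, L) → [q1]□1111111111111111□011

The machine has not reached a halting state after 17 steps.
The machine did not halt within the 17-step bound.

Answer: No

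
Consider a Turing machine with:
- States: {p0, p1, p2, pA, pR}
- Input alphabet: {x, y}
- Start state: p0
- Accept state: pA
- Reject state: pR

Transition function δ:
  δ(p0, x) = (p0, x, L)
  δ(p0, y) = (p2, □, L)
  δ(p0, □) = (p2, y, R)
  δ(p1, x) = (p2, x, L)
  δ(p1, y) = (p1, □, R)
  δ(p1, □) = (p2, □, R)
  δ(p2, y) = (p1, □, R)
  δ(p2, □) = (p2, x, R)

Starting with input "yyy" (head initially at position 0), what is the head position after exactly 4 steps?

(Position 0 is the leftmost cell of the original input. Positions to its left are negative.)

Execution trace (head position shown):
Step 0: [p0]yyy  (head at position 0)
Step 1: move left → [p2]□□yy  (head at position -1)
Step 2: move right → x[p2]□yy  (head at position 0)
Step 3: move right → xx[p2]yy  (head at position 1)
Step 4: move right → xx□[p1]y  (head at position 2)

After 4 steps, the head is at position 2.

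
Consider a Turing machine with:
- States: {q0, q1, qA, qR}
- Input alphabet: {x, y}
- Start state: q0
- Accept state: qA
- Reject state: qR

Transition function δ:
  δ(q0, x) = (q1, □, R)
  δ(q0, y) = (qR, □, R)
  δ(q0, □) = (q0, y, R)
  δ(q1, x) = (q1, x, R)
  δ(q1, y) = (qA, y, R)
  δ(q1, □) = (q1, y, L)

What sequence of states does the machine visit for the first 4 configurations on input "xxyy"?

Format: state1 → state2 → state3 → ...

Execution trace:
Initial: [q0]xxyy
Step 1: δ(q0, x) = (q1, □, R) → □[q1]xyy
Step 2: δ(q1, x) = (q1, x, R) → □x[q1]yy
Step 3: δ(q1, y) = (qA, y, R) → □xy[qA]y

The machine reaches the accept state qA and halts.

State sequence: q0 → q1 → q1 → qA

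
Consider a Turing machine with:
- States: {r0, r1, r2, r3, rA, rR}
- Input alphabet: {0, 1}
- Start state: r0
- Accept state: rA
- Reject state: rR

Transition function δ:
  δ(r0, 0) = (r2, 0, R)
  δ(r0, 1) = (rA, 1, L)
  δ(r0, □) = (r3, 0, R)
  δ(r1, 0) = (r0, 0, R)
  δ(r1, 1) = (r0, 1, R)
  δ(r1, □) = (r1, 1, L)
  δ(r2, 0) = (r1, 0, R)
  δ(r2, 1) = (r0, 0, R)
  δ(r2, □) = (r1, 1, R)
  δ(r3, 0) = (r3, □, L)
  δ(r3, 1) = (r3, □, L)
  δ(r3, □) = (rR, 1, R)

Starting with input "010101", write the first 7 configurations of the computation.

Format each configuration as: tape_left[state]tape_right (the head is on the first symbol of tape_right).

Transitions applied:
Step 1: δ(r0, 0) = (r2, 0, R)
Step 2: δ(r2, 1) = (r0, 0, R)
Step 3: δ(r0, 0) = (r2, 0, R)
Step 4: δ(r2, 1) = (r0, 0, R)
Step 5: δ(r0, 0) = (r2, 0, R)
Step 6: δ(r2, 1) = (r0, 0, R)

The first 7 configurations are:
[r0]010101 ⊢ 0[r2]10101 ⊢ 00[r0]0101 ⊢ 000[r2]101 ⊢ 0000[r0]01 ⊢ 00000[r2]1 ⊢ 000000[r0]□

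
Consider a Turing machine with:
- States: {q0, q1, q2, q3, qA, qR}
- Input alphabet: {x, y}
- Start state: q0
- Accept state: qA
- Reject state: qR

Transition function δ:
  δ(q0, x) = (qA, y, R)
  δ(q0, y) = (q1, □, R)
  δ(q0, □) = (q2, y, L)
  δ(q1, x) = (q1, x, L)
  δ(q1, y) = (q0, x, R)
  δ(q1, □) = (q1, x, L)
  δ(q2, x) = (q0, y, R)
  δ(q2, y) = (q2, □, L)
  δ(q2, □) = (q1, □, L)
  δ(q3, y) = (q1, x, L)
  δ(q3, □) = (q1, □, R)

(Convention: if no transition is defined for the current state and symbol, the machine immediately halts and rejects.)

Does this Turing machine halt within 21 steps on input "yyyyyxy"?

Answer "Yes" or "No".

Execution trace:
Initial: [q0]yyyyyxy
Step 1: δ(q0, y) = (q1, □, R) → □[q1]yyyyxy
Step 2: δ(q1, y) = (q0, x, R) → □x[q0]yyyxy
Step 3: δ(q0, y) = (q1, □, R) → □x□[q1]yyxy
Step 4: δ(q1, y) = (q0, x, R) → □x□x[q0]yxy
Step 5: δ(q0, y) = (q1, □, R) → □x□x□[q1]xy
Step 6: δ(q1, x) = (q1, x, L) → □x□x[q1]□xy
Step 7: δ(q1, □) = (q1, x, L) → □x□[q1]xxxy
Step 8: δ(q1, x) = (q1, x, L) → □x[q1]□xxxy
Step 9: δ(q1, □) = (q1, x, L) → □[q1]xxxxxy
Step 10: δ(q1, x) = (q1, x, L) → [q1]□xxxxxy
Step 11: δ(q1, □) = (q1, x, L) → [q1]□xxxxxxy
Step 12: δ(q1, □) = (q1, x, L) → [q1]□xxxxxxxy
Step 13: δ(q1, □) = (q1, x, L) → [q1]□xxxxxxxxy
Step 14: δ(q1, □) = (q1, x, L) → [q1]□xxxxxxxxxy
Step 15: δ(q1, □) = (q1, x, L) → [q1]□xxxxxxxxxxy
Step 16: δ(q1, □) = (q1, x, L) → [q1]□xxxxxxxxxxxy
Step 17: δ(q1, □) = (q1, x, L) → [q1]□xxxxxxxxxxxxy
Step 18: δ(q1, □) = (q1, x, L) → [q1]□xxxxxxxxxxxxxy
Step 19: δ(q1, □) = (q1, x, L) → [q1]□xxxxxxxxxxxxxxy
Step 20: δ(q1, □) = (q1, x, L) → [q1]□xxxxxxxxxxxxxxxy
Step 21: δ(q1, □) = (q1, x, L) → [q1]□xxxxxxxxxxxxxxxxy

The machine has not reached a halting state after 21 steps.
The machine did not halt within the 21-step bound.

Answer: No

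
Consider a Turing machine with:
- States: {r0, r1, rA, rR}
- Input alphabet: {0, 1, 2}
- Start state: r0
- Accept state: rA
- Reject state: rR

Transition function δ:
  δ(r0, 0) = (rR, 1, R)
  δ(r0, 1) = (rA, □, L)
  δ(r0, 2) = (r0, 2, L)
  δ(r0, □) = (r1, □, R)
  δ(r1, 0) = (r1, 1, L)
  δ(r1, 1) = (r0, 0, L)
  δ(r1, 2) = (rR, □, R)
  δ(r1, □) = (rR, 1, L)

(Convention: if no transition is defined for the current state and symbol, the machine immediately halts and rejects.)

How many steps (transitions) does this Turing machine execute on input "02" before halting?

Execution trace:
Initial: [r0]02
Step 1: δ(r0, 0) = (rR, 1, R) → 1[rR]2

The machine reaches the reject state rR and halts.

The machine executed 1 step before halting.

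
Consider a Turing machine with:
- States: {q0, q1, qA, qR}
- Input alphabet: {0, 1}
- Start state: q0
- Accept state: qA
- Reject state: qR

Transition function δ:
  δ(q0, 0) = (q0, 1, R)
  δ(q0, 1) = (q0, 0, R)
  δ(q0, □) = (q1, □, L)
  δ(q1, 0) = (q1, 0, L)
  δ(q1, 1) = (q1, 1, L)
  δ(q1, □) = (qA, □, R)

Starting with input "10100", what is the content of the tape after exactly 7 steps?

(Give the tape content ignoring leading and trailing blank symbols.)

Execution trace:
Initial: [q0]10100
Step 1: δ(q0, 1) = (q0, 0, R) → 0[q0]0100
Step 2: δ(q0, 0) = (q0, 1, R) → 01[q0]100
Step 3: δ(q0, 1) = (q0, 0, R) → 010[q0]00
Step 4: δ(q0, 0) = (q0, 1, R) → 0101[q0]0
Step 5: δ(q0, 0) = (q0, 1, R) → 01011[q0]□
Step 6: δ(q0, □) = (q1, □, L) → 0101[q1]1□
Step 7: δ(q1, 1) = (q1, 1, L) → 010[q1]11□

After 7 steps, the tape (ignoring leading/trailing blanks) is: 01011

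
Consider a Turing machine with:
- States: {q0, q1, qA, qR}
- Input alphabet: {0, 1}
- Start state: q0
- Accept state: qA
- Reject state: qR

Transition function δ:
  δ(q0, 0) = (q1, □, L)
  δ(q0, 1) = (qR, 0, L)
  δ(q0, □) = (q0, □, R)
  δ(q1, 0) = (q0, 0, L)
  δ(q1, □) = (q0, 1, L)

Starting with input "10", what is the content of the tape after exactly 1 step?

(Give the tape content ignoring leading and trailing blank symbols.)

Execution trace:
Initial: [q0]10
Step 1: δ(q0, 1) = (qR, 0, L) → [qR]□00

The machine reaches the reject state qR and halts.

After 1 step, the tape (ignoring leading/trailing blanks) is: 00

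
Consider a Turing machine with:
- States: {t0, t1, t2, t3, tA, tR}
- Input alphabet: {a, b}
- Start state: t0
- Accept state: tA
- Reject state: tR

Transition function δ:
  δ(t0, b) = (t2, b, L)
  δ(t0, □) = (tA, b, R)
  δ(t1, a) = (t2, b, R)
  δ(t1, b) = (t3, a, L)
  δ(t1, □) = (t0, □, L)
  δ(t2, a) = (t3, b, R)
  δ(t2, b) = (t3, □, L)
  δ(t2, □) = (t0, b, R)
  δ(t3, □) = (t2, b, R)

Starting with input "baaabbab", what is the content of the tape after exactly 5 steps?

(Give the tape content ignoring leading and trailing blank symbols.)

Execution trace:
Initial: [t0]baaabbab
Step 1: δ(t0, b) = (t2, b, L) → [t2]□baaabbab
Step 2: δ(t2, □) = (t0, b, R) → b[t0]baaabbab
Step 3: δ(t0, b) = (t2, b, L) → [t2]bbaaabbab
Step 4: δ(t2, b) = (t3, □, L) → [t3]□□baaabbab
Step 5: δ(t3, □) = (t2, b, R) → b[t2]□baaabbab

After 5 steps, the tape (ignoring leading/trailing blanks) is: b□baaabbab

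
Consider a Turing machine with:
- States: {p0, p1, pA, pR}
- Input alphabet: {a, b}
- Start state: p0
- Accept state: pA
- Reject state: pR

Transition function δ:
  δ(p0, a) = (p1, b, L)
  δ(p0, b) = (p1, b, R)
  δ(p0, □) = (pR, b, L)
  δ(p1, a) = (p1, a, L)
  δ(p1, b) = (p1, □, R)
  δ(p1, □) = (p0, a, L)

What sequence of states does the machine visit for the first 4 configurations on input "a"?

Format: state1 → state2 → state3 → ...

Execution trace:
Initial: [p0]a
Step 1: δ(p0, a) = (p1, b, L) → [p1]□b
Step 2: δ(p1, □) = (p0, a, L) → [p0]□ab
Step 3: δ(p0, □) = (pR, b, L) → [pR]□bab

The machine reaches the reject state pR and halts.

State sequence: p0 → p1 → p0 → pR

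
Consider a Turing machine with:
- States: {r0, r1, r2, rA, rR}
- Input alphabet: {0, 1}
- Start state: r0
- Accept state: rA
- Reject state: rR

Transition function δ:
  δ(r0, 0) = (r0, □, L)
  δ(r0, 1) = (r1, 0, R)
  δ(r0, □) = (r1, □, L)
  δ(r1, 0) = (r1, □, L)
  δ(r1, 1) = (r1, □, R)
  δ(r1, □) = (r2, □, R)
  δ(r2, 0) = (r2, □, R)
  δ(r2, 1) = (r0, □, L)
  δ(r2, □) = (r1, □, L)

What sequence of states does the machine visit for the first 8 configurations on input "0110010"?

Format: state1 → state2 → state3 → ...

Execution trace:
Initial: [r0]0110010
Step 1: δ(r0, 0) = (r0, □, L) → [r0]□□110010
Step 2: δ(r0, □) = (r1, □, L) → [r1]□□□110010
Step 3: δ(r1, □) = (r2, □, R) → □[r2]□□110010
Step 4: δ(r2, □) = (r1, □, L) → [r1]□□□110010
Step 5: δ(r1, □) = (r2, □, R) → □[r2]□□110010
Step 6: δ(r2, □) = (r1, □, L) → [r1]□□□110010
Step 7: δ(r1, □) = (r2, □, R) → □[r2]□□110010

State sequence: r0 → r0 → r1 → r2 → r1 → r2 → r1 → r2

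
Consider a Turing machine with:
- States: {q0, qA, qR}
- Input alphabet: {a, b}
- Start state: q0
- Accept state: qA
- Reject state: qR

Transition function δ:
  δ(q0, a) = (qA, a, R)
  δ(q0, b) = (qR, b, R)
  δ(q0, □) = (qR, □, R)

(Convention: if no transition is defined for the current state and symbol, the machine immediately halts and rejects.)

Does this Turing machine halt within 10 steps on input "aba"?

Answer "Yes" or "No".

Execution trace:
Initial: [q0]aba
Step 1: δ(q0, a) = (qA, a, R) → a[qA]ba

The machine reaches the accept state qA and halts.
The machine halted after 1 step (within the 10-step bound).

Answer: Yes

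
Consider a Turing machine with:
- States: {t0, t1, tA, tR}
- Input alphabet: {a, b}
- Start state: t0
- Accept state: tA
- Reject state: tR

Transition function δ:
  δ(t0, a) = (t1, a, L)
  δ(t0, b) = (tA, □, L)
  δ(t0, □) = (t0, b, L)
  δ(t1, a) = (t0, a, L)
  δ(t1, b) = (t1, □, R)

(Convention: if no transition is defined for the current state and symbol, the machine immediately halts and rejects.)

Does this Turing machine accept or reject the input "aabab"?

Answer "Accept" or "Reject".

Execution trace:
Initial: [t0]aabab
Step 1: δ(t0, a) = (t1, a, L) → [t1]□aabab

No transition is defined for δ(t1, □). By convention the machine halts and rejects.

Answer: Reject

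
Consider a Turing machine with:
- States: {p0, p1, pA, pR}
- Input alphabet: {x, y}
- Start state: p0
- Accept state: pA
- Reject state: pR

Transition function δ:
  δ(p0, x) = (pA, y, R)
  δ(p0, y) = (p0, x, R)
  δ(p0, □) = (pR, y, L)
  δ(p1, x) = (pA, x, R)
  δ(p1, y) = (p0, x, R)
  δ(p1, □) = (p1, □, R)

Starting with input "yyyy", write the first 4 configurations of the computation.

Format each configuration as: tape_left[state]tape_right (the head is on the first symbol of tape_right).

Transitions applied:
Step 1: δ(p0, y) = (p0, x, R)
Step 2: δ(p0, y) = (p0, x, R)
Step 3: δ(p0, y) = (p0, x, R)

The first 4 configurations are:
[p0]yyyy ⊢ x[p0]yyy ⊢ xx[p0]yy ⊢ xxx[p0]y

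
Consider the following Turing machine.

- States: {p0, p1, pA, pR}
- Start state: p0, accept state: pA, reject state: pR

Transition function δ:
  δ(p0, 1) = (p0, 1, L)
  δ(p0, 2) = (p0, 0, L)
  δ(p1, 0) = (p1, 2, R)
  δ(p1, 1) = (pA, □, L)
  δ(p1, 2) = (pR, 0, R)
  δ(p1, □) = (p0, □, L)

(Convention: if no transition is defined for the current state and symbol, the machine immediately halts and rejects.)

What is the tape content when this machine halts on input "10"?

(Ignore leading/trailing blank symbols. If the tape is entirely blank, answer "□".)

Execution trace:
Initial: [p0]10
Step 1: δ(p0, 1) = (p0, 1, L) → [p0]□10

No transition is defined for δ(p0, □). By convention the machine halts and rejects.

Final tape (ignoring leading/trailing blanks): 10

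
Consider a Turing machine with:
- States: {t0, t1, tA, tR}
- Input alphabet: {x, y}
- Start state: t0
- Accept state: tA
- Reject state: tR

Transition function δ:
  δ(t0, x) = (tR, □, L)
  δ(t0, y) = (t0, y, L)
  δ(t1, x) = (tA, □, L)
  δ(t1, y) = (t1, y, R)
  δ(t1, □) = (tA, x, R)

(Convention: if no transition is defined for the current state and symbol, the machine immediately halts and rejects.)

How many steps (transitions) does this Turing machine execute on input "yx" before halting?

Execution trace:
Initial: [t0]yx
Step 1: δ(t0, y) = (t0, y, L) → [t0]□yx

No transition is defined for δ(t0, □). By convention the machine halts and rejects.

The machine executed 1 step before halting.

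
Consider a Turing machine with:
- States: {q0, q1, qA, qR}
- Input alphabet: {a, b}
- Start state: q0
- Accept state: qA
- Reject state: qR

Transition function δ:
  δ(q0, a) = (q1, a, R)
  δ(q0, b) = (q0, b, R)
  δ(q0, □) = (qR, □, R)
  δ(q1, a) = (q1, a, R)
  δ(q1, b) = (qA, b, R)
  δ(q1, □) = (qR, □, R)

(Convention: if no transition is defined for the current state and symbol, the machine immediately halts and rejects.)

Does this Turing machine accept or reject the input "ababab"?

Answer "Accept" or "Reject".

Execution trace:
Initial: [q0]ababab
Step 1: δ(q0, a) = (q1, a, R) → a[q1]babab
Step 2: δ(q1, b) = (qA, b, R) → ab[qA]abab

The machine reaches the accept state qA and halts.

Answer: Accept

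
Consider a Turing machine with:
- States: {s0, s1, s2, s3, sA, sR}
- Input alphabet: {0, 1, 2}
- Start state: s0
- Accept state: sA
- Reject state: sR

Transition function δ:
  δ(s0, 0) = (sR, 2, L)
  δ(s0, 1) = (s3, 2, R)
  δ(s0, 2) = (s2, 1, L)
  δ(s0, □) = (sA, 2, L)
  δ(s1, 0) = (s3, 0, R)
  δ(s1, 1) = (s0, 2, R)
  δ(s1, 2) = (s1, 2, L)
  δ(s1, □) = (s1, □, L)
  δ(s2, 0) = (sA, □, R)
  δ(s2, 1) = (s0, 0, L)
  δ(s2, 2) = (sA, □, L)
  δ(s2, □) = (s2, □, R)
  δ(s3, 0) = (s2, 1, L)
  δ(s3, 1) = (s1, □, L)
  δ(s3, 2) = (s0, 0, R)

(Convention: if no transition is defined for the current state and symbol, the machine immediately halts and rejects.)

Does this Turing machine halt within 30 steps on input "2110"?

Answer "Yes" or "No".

Execution trace:
Initial: [s0]2110
Step 1: δ(s0, 2) = (s2, 1, L) → [s2]□1110
Step 2: δ(s2, □) = (s2, □, R) → □[s2]1110
Step 3: δ(s2, 1) = (s0, 0, L) → [s0]□0110
Step 4: δ(s0, □) = (sA, 2, L) → [sA]□20110

The machine reaches the accept state sA and halts.
The machine halted after 4 steps (within the 30-step bound).

Answer: Yes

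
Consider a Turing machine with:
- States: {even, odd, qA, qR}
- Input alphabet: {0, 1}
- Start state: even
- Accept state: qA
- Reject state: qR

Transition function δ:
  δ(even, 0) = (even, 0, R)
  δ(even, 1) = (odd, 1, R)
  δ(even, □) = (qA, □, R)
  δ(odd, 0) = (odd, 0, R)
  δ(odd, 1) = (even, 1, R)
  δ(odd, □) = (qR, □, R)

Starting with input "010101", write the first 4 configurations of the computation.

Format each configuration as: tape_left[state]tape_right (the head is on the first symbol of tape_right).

Transitions applied:
Step 1: δ(even, 0) = (even, 0, R)
Step 2: δ(even, 1) = (odd, 1, R)
Step 3: δ(odd, 0) = (odd, 0, R)

The first 4 configurations are:
[even]010101 ⊢ 0[even]10101 ⊢ 01[odd]0101 ⊢ 010[odd]101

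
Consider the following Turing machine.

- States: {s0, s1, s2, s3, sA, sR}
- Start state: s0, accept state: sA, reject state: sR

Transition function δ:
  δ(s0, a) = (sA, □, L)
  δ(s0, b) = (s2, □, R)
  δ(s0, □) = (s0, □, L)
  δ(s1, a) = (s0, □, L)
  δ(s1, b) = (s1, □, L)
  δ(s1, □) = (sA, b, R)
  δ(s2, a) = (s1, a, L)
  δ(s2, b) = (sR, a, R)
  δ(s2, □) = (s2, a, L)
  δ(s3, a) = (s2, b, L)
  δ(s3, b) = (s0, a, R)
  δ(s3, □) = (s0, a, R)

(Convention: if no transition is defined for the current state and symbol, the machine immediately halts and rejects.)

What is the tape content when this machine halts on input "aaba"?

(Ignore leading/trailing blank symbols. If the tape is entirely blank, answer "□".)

Execution trace:
Initial: [s0]aaba
Step 1: δ(s0, a) = (sA, □, L) → [sA]□□aba

The machine reaches the accept state sA and halts.

Final tape (ignoring leading/trailing blanks): aba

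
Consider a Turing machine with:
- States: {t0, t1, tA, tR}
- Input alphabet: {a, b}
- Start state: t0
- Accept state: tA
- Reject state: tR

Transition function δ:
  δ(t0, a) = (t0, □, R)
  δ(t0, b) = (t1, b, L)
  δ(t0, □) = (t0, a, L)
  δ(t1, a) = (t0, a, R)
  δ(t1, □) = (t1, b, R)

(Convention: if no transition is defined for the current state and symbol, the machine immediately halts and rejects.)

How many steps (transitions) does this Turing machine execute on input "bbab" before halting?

Execution trace:
Initial: [t0]bbab
Step 1: δ(t0, b) = (t1, b, L) → [t1]□bbab
Step 2: δ(t1, □) = (t1, b, R) → b[t1]bbab

No transition is defined for δ(t1, b). By convention the machine halts and rejects.

The machine executed 2 steps before halting.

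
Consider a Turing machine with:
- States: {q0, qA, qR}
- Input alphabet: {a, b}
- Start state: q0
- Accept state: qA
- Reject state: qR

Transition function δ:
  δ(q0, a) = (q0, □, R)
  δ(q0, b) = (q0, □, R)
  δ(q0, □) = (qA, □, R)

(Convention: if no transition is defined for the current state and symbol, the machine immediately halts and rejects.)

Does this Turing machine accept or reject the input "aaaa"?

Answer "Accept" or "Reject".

Execution trace:
Initial: [q0]aaaa
Step 1: δ(q0, a) = (q0, □, R) → □[q0]aaa
Step 2: δ(q0, a) = (q0, □, R) → □□[q0]aa
Step 3: δ(q0, a) = (q0, □, R) → □□□[q0]a
Step 4: δ(q0, a) = (q0, □, R) → □□□□[q0]□
Step 5: δ(q0, □) = (qA, □, R) → □□□□□[qA]□

The machine reaches the accept state qA and halts.

Answer: Accept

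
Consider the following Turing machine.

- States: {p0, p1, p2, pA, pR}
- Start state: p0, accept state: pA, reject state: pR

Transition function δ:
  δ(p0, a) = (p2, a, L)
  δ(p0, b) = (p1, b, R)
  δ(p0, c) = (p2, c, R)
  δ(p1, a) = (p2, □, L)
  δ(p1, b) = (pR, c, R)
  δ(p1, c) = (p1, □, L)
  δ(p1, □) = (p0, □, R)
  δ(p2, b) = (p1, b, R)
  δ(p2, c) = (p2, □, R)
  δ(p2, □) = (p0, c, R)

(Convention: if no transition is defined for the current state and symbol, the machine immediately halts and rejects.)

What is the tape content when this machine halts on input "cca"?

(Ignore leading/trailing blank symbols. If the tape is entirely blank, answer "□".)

Execution trace:
Initial: [p0]cca
Step 1: δ(p0, c) = (p2, c, R) → c[p2]ca
Step 2: δ(p2, c) = (p2, □, R) → c□[p2]a

No transition is defined for δ(p2, a). By convention the machine halts and rejects.

Final tape (ignoring leading/trailing blanks): c□a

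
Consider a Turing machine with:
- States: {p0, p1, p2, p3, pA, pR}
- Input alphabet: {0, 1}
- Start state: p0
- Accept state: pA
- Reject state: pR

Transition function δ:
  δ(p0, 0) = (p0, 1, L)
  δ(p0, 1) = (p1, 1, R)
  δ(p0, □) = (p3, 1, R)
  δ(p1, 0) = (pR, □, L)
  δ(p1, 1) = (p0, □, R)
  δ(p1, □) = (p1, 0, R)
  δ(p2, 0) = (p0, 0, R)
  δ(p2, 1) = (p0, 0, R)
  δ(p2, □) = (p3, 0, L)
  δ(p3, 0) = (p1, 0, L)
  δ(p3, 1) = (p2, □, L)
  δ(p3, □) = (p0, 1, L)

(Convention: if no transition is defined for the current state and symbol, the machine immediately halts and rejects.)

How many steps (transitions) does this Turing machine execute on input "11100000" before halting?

Execution trace:
Initial: [p0]11100000
Step 1: δ(p0, 1) = (p1, 1, R) → 1[p1]1100000
Step 2: δ(p1, 1) = (p0, □, R) → 1□[p0]100000
Step 3: δ(p0, 1) = (p1, 1, R) → 1□1[p1]00000
Step 4: δ(p1, 0) = (pR, □, L) → 1□[pR]1□0000

The machine reaches the reject state pR and halts.

The machine executed 4 steps before halting.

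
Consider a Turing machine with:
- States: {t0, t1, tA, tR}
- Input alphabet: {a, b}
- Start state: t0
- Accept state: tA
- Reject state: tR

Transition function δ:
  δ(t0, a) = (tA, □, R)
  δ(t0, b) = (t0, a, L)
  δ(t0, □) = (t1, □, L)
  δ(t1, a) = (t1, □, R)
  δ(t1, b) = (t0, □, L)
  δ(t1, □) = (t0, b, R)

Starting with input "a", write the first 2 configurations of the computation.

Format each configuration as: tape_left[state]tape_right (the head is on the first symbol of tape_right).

Transitions applied:
Step 1: δ(t0, a) = (tA, □, R)

The first 2 configurations are:
[t0]a ⊢ □[tA]□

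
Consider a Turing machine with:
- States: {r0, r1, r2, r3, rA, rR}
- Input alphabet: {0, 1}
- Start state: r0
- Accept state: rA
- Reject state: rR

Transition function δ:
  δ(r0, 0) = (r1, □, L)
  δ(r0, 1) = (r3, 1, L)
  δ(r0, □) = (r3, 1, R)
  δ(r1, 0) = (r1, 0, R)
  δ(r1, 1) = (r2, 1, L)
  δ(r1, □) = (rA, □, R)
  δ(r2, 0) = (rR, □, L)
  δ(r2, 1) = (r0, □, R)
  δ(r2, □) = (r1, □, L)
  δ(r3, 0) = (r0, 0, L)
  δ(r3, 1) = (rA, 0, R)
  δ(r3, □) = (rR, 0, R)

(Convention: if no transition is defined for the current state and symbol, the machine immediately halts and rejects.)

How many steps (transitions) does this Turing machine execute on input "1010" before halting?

Execution trace:
Initial: [r0]1010
Step 1: δ(r0, 1) = (r3, 1, L) → [r3]□1010
Step 2: δ(r3, □) = (rR, 0, R) → 0[rR]1010

The machine reaches the reject state rR and halts.

The machine executed 2 steps before halting.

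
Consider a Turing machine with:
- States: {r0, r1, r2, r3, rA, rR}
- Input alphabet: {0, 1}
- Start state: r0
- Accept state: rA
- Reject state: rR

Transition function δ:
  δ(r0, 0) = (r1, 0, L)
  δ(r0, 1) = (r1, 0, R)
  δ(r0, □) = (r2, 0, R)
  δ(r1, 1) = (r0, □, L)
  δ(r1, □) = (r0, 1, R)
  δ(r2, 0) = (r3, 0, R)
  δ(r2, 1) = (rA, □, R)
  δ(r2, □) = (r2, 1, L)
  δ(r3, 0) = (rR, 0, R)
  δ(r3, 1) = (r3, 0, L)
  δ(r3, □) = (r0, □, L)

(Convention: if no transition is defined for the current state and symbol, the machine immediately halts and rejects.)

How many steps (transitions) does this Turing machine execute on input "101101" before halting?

Execution trace:
Initial: [r0]101101
Step 1: δ(r0, 1) = (r1, 0, R) → 0[r1]01101

No transition is defined for δ(r1, 0). By convention the machine halts and rejects.

The machine executed 1 step before halting.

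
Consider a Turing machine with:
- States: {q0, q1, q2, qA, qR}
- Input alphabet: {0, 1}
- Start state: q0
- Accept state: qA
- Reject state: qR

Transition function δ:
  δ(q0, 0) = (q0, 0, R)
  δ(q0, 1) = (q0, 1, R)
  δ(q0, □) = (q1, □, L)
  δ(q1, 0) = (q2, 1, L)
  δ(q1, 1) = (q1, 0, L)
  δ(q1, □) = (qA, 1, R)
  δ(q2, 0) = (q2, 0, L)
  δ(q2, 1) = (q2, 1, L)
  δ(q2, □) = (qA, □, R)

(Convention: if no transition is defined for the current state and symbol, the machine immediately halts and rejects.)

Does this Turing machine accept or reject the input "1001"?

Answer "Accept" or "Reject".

Execution trace:
Initial: [q0]1001
Step 1: δ(q0, 1) = (q0, 1, R) → 1[q0]001
Step 2: δ(q0, 0) = (q0, 0, R) → 10[q0]01
Step 3: δ(q0, 0) = (q0, 0, R) → 100[q0]1
Step 4: δ(q0, 1) = (q0, 1, R) → 1001[q0]□
Step 5: δ(q0, □) = (q1, □, L) → 100[q1]1□
Step 6: δ(q1, 1) = (q1, 0, L) → 10[q1]00□
Step 7: δ(q1, 0) = (q2, 1, L) → 1[q2]010□
Step 8: δ(q2, 0) = (q2, 0, L) → [q2]1010□
Step 9: δ(q2, 1) = (q2, 1, L) → [q2]□1010□
Step 10: δ(q2, □) = (qA, □, R) → □[qA]1010□

The machine reaches the accept state qA and halts.

Answer: Accept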